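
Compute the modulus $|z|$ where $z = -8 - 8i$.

|z| = sqrt(a^2 + b^2) = sqrt((-8)^2 + (-8)^2) = sqrt(128) = sqrt(128)


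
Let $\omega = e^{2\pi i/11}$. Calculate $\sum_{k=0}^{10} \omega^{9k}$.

Let ζ = ω^9 = e^(2πi·9/11). Since 11 ∤ 9, ζ ≠ 1.
Sum = Σ_{k=0}^{10} ζ^k = (ζ^11 - 1)/(ζ - 1) = (ω^{9·11} - 1)/(ζ - 1) = (1 - 1)/(ζ - 1) = 0


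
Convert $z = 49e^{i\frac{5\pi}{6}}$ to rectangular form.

a = r cos θ = 49 * -sqrt(3)/2 = -49*sqrt(3)/2
b = r sin θ = 49 * 1/2 = 49/2
z = -49*sqrt(3)/2 + (49/2)i


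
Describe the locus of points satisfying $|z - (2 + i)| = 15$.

|z - z0| = r describes a circle centered at z0 with radius r
Here z0 = 2 + i and r = 15
Locus: Circle centered at (2, 1) with radius 15


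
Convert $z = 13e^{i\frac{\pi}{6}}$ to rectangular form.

a = r cos θ = 13 * sqrt(3)/2 = 13*sqrt(3)/2
b = r sin θ = 13 * 1/2 = 13/2
z = 13*sqrt(3)/2 + (13/2)i


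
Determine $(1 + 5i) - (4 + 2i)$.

(1 - 4) + (5 - 2)i = -3 + 3i


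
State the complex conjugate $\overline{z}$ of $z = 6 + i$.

If z = a + bi, then conjugate(z) = a - bi
conjugate(6 + i) = 6 - i


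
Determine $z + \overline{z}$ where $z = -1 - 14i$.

z + conjugate(z) = (a + bi) + (a - bi) = 2a
= 2 * (-1) = -2


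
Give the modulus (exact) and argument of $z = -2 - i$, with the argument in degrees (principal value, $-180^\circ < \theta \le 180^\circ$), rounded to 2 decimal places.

|z| = sqrt((-2)^2 + (-1)^2) = sqrt(5)
arg(z) = arctan(b/a) = arctan(-1/-2) (quadrant-adjusted) = -153.43°


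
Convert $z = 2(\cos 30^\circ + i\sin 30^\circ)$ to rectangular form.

a = r cos θ = 2 * sqrt(3)/2 = sqrt(3)
b = r sin θ = 2 * 1/2 = 1
z = sqrt(3) + i


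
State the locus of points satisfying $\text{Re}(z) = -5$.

Re(z) = x where z = x + yi; the equation x = -5 is satisfied by all points with that x-coordinate
Locus: Vertical line x = -5


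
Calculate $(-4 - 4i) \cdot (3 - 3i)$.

(a1*a2 - b1*b2) + (a1*b2 + b1*a2)i
= (-12 - 12) + (12 + (-12))i
= -24


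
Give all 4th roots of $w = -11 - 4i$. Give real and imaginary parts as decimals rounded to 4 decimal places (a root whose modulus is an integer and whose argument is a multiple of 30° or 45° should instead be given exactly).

|w| = sqrt(137) ≈ 11.704700, arg(w) ≈ 199.983107°
Root modulus = sqrt(137)^(1/4) ≈ 1.849652
Root arguments: θ_k = (arg(w) + 360°k)/4 for k = 0, 1, ..., 3
Compute each root as (root modulus)(cos θ_k + i sin θ_k) using full-precision intermediates, then round to 4 decimal places.
Roots: 1.1890 + 1.4168i, -1.4168 + 1.1890i, -1.1890 - 1.4168i, 1.4168 - 1.1890i


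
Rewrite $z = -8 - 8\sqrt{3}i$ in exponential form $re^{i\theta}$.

r = |z| = sqrt((-8)^2 + (-8*sqrt(3))^2) = sqrt(64 + 192) = sqrt(256) = 16
θ = arctan(b/a) = arctan(-13.8564/-8) (quadrant-adjusted) = -120° = -2π/3
z = 16e^(-i*2π/3)


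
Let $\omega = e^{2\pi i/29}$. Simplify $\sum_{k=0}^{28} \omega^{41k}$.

Let ζ = ω^41 = e^(2πi·41/29). Since 29 ∤ 41, ζ ≠ 1.
Sum = Σ_{k=0}^{28} ζ^k = (ζ^29 - 1)/(ζ - 1) = (ω^{41·29} - 1)/(ζ - 1) = (1 - 1)/(ζ - 1) = 0


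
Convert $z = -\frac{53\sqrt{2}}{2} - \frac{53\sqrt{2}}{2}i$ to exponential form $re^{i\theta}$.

r = |z| = sqrt((-53*sqrt(2)/2)^2 + (-53*sqrt(2)/2)^2) = sqrt(2809/2 + 2809/2) = sqrt(2809) = 53
θ = arctan(b/a) = arctan(-37.4767/-37.4767) (quadrant-adjusted) = 225° = 5π/4
z = 53e^(i*5π/4)


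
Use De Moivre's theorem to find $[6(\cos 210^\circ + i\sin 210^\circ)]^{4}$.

By De Moivre: z^n = r^n(cos(nθ) + i sin(nθ))
= 6^4(cos(4*210°) + i sin(4*210°))
= 1296(cos 120° + i sin 120°)
= -648 + 648*sqrt(3)i


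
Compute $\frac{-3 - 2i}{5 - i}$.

Multiply numerator and denominator by conjugate (5 + i):
= (-3 - 2i)(5 + i) / (5^2 + (-1)^2)
= (-13 - 13i) / 26
Divide through by 13: (-1 - i) / 2
= -1/2 - (1/2)i


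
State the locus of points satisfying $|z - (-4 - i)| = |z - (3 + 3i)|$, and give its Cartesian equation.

|z - z1| = |z - z2| means z is equidistant from z1 and z2,
i.e. the perpendicular bisector of the segment from (-4, -1) to (3, 3) (midpoint (-1/2, 1)).
With z = x + yi, square both sides:
(x - (-4))^2 + (y - (-1))^2 = (x - 3)^2 + (y - 3)^2
The x^2 and y^2 terms cancel: 14x + 8y = 18 - 17 = 1
Simplify: 14x + 8y = 1
Locus: Perpendicular bisector of the segment from (-4, -1) to (3, 3): the line 14x + 8y = 1


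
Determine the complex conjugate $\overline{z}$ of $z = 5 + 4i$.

If z = a + bi, then conjugate(z) = a - bi
conjugate(5 + 4i) = 5 - 4i


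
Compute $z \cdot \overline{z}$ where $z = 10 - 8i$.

z * conjugate(z) = |z|^2 = a^2 + b^2
= 10^2 + (-8)^2 = 164


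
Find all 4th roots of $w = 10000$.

|w| = 10000, arg(w) = 0°
Root modulus = 10000^(1/4) = 10
Root arguments: θ_k = (0° + 360°k)/4 for k = 0, 1, ..., 3
Roots: 10, 10i, -10, -10i


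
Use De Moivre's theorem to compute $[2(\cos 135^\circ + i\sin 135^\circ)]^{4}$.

By De Moivre: z^n = r^n(cos(nθ) + i sin(nθ))
= 2^4(cos(4*135°) + i sin(4*135°))
= 16(cos 180° + i sin 180°)
= -16


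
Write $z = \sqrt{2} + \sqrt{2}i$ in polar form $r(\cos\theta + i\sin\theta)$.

r = |z| = sqrt(a^2 + b^2) = sqrt((sqrt(2))^2 + (sqrt(2))^2) = sqrt(2 + 2) = sqrt(4) = 2
θ = arctan(b/a) = arctan(1.4142/1.4142) (quadrant-adjusted) = 45°
z = 2(cos 45° + i sin 45°)


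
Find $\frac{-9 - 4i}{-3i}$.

Multiply numerator and denominator by conjugate (3i):
= (-9 - 4i)(3i) / (0^2 + (-3)^2)
= (12 - 27i) / 9
Divide through by 3: (4 - 9i) / 3
= 4/3 - 3i


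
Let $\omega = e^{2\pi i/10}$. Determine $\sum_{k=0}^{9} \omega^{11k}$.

Let ζ = ω^11 = e^(2πi·11/10). Since 10 ∤ 11, ζ ≠ 1.
Sum = Σ_{k=0}^{9} ζ^k = (ζ^10 - 1)/(ζ - 1) = (ω^{11·10} - 1)/(ζ - 1) = (1 - 1)/(ζ - 1) = 0


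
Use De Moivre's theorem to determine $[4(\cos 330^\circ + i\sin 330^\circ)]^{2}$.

By De Moivre: z^n = r^n(cos(nθ) + i sin(nθ))
= 4^2(cos(2*330°) + i sin(2*330°))
= 16(cos 300° + i sin 300°)
= 8 - 8*sqrt(3)i


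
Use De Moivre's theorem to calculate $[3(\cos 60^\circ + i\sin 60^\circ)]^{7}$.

By De Moivre: z^n = r^n(cos(nθ) + i sin(nθ))
= 3^7(cos(7*60°) + i sin(7*60°))
= 2187(cos 60° + i sin 60°)
= 2187/2 + (2187*sqrt(3)/2)i


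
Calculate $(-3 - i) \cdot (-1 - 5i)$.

(a1*a2 - b1*b2) + (a1*b2 + b1*a2)i
= (3 - 5) + (15 + 1)i
= -2 + 16i


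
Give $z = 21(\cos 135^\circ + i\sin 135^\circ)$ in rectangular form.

a = r cos θ = 21 * -sqrt(2)/2 = -21*sqrt(2)/2
b = r sin θ = 21 * sqrt(2)/2 = 21*sqrt(2)/2
z = -21*sqrt(2)/2 + (21*sqrt(2)/2)i


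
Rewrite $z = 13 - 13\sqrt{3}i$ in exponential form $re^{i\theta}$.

r = |z| = sqrt((13)^2 + (-13*sqrt(3))^2) = sqrt(169 + 507) = sqrt(676) = 26
θ = arctan(b/a) = arctan(-22.5167/13) (quadrant-adjusted) = -60° = -π/3
z = 26e^(-i*π/3)


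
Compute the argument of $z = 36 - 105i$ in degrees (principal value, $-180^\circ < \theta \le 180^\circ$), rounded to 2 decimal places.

θ = arctan(b/a) = arctan(-105/36) (quadrant-adjusted) = -71.08°


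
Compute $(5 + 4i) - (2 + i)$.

(5 - 2) + (4 - 1)i = 3 + 3i


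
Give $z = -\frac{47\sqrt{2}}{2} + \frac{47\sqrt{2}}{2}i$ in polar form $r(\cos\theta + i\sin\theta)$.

r = |z| = sqrt(a^2 + b^2) = sqrt((-47*sqrt(2)/2)^2 + (47*sqrt(2)/2)^2) = sqrt(2209/2 + 2209/2) = sqrt(2209) = 47
θ = arctan(b/a) = arctan(33.234/-33.234) (quadrant-adjusted) = 135°
z = 47(cos 135° + i sin 135°)


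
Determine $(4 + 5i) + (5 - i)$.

(4 + 5) + (5 + (-1))i = 9 + 4i


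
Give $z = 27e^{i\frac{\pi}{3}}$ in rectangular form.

a = r cos θ = 27 * 1/2 = 27/2
b = r sin θ = 27 * sqrt(3)/2 = 27*sqrt(3)/2
z = 27/2 + (27*sqrt(3)/2)i


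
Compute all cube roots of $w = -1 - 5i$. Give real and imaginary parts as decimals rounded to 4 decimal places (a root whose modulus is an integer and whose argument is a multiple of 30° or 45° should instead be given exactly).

|w| = sqrt(26) ≈ 5.099020, arg(w) ≈ 258.690068°
Root modulus = sqrt(26)^(1/3) ≈ 1.721190
Root arguments: θ_k = (arg(w) + 360°k)/3 for k = 0, 1, ..., 2
Compute each root as (root modulus)(cos θ_k + i sin θ_k) using full-precision intermediates, then round to 4 decimal places.
Roots: 0.1132 + 1.7175i, -1.5440 - 0.7607i, 1.4308 - 0.9567i


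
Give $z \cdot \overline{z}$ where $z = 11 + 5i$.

z * conjugate(z) = |z|^2 = a^2 + b^2
= 11^2 + 5^2 = 146


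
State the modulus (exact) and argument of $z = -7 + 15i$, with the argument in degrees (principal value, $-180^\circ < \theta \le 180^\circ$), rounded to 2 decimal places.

|z| = sqrt((-7)^2 + 15^2) = sqrt(274)
arg(z) = arctan(b/a) = arctan(15/-7) (quadrant-adjusted) = 115.02°


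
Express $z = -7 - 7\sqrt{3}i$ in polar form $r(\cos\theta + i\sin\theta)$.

r = |z| = sqrt(a^2 + b^2) = sqrt((-7)^2 + (-7*sqrt(3))^2) = sqrt(49 + 147) = sqrt(196) = 14
θ = arctan(b/a) = arctan(-12.1244/-7) (quadrant-adjusted) = 240°
z = 14(cos 240° + i sin 240°)


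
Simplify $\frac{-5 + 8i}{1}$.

Divisor is real, so divide each part by 1:
= -5 + 8i


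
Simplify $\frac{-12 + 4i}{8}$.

Divisor is real, so divide each part by 8:
= -3/2 + (1/2)i


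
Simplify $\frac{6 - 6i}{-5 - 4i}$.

Multiply numerator and denominator by conjugate (-5 + 4i):
= (6 - 6i)(-5 + 4i) / ((-5)^2 + (-4)^2)
= (-6 + 54i) / 41
= -6/41 + (54/41)i


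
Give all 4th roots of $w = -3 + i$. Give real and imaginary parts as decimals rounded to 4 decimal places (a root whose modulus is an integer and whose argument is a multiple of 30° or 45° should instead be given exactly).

|w| = sqrt(10) ≈ 3.162278, arg(w) ≈ 161.565051°
Root modulus = sqrt(10)^(1/4) ≈ 1.333521
Root arguments: θ_k = (arg(w) + 360°k)/4 for k = 0, 1, ..., 3
Compute each root as (root modulus)(cos θ_k + i sin θ_k) using full-precision intermediates, then round to 4 decimal places.
Roots: 1.0157 + 0.8641i, -0.8641 + 1.0157i, -1.0157 - 0.8641i, 0.8641 - 1.0157i


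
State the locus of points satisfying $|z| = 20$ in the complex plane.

|z| = 20 means sqrt(x^2 + y^2) = 20
This is a circle of radius 20 centered at the origin


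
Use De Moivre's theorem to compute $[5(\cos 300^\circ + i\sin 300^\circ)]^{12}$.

By De Moivre: z^n = r^n(cos(nθ) + i sin(nθ))
= 5^12(cos(12*300°) + i sin(12*300°))
= 244140625(cos 0° + i sin 0°)
= 244140625


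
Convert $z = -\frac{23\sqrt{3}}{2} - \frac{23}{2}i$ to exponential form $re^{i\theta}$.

r = |z| = sqrt((-23*sqrt(3)/2)^2 + (-23/2)^2) = sqrt(1587/4 + 529/4) = sqrt(529) = 23
θ = arctan(b/a) = arctan(-11.5/-19.9186) (quadrant-adjusted) = -150° = -5π/6
z = 23e^(-i*5π/6)


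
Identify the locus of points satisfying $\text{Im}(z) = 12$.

Im(z) = y where z = x + yi; the equation y = 12 is satisfied by all points with that y-coordinate
Locus: Horizontal line y = 12


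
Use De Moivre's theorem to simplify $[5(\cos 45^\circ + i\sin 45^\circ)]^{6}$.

By De Moivre: z^n = r^n(cos(nθ) + i sin(nθ))
= 5^6(cos(6*45°) + i sin(6*45°))
= 15625(cos 270° + i sin 270°)
= -15625i


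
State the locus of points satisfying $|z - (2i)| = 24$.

|z - z0| = r describes a circle centered at z0 with radius r
Here z0 = 2i and r = 24
Locus: Circle centered at (0, 2) with radius 24


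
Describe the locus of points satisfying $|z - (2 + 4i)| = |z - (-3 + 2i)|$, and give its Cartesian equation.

|z - z1| = |z - z2| means z is equidistant from z1 and z2,
i.e. the perpendicular bisector of the segment from (2, 4) to (-3, 2) (midpoint (-1/2, 3)).
With z = x + yi, square both sides:
(x - 2)^2 + (y - 4)^2 = (x - (-3))^2 + (y - 2)^2
The x^2 and y^2 terms cancel: -10x + (-4)y = 13 - 20 = -7
Simplify: 10x + 4y = 7
Locus: Perpendicular bisector of the segment from (2, 4) to (-3, 2): the line 10x + 4y = 7


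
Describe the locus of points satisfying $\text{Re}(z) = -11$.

Re(z) = x where z = x + yi; the equation x = -11 is satisfied by all points with that x-coordinate
Locus: Vertical line x = -11


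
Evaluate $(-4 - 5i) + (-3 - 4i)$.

(-4 + (-3)) + (-5 + (-4))i = -7 - 9i


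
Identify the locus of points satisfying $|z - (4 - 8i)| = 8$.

|z - z0| = r describes a circle centered at z0 with radius r
Here z0 = 4 - 8i and r = 8
Locus: Circle centered at (4, -8) with radius 8


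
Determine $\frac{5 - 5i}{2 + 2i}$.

Multiply numerator and denominator by conjugate (2 - 2i):
= (5 - 5i)(2 - 2i) / (2^2 + 2^2)
= (-20i) / 8
Divide through by 4: (-5i) / 2
= 0 - (5/2)i


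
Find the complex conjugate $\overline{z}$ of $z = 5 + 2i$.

If z = a + bi, then conjugate(z) = a - bi
conjugate(5 + 2i) = 5 - 2i


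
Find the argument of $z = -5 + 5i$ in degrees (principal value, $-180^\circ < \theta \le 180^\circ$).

θ = arctan(b/a) = arctan(5/-5) (quadrant-adjusted) = 135°


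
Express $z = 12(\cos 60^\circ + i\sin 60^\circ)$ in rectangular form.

a = r cos θ = 12 * 1/2 = 6
b = r sin θ = 12 * sqrt(3)/2 = 6*sqrt(3)
z = 6 + 6*sqrt(3)i


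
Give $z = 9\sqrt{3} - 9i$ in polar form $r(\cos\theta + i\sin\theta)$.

r = |z| = sqrt(a^2 + b^2) = sqrt((9*sqrt(3))^2 + (-9)^2) = sqrt(243 + 81) = sqrt(324) = 18
θ = arctan(b/a) = arctan(-9/15.5885) (quadrant-adjusted) = 330°
z = 18(cos 330° + i sin 330°)


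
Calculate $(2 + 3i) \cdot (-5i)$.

(a1*a2 - b1*b2) + (a1*b2 + b1*a2)i
= (0 - (-15)) + (-10 + 0)i
= 15 - 10i


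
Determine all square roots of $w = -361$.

|w| = 361, arg(w) = 180°
Root modulus = 361^(1/2) = 19
Root arguments: θ_k = (180° + 360°k)/2 for k = 0, 1, ..., 1
Roots: 19i, -19i


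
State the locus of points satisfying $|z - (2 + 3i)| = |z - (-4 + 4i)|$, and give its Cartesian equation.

|z - z1| = |z - z2| means z is equidistant from z1 and z2,
i.e. the perpendicular bisector of the segment from (2, 3) to (-4, 4) (midpoint (-1, 7/2)).
With z = x + yi, square both sides:
(x - 2)^2 + (y - 3)^2 = (x - (-4))^2 + (y - 4)^2
The x^2 and y^2 terms cancel: -12x + 2y = 32 - 13 = 19
Simplify: 12x - 2y = -19
Locus: Perpendicular bisector of the segment from (2, 3) to (-4, 4): the line 12x - 2y = -19


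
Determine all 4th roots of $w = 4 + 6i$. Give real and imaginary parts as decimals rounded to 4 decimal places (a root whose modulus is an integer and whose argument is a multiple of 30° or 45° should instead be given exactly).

|w| = sqrt(52) ≈ 7.211103, arg(w) ≈ 56.309932°
Root modulus = sqrt(52)^(1/4) ≈ 1.638704
Root arguments: θ_k = (arg(w) + 360°k)/4 for k = 0, 1, ..., 3
Compute each root as (root modulus)(cos θ_k + i sin θ_k) using full-precision intermediates, then round to 4 decimal places.
Roots: 1.5895 + 0.3986i, -0.3986 + 1.5895i, -1.5895 - 0.3986i, 0.3986 - 1.5895i


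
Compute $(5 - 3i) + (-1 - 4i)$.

(5 + (-1)) + (-3 + (-4))i = 4 - 7i


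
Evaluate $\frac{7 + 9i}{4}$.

Divisor is real, so divide each part by 4:
= 7/4 + (9/4)i


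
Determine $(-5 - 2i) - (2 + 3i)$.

(-5 - 2) + (-2 - 3)i = -7 - 5i


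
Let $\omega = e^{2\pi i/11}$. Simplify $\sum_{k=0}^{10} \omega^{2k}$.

Let ζ = ω^2 = e^(2πi·2/11). Since 11 ∤ 2, ζ ≠ 1.
Sum = Σ_{k=0}^{10} ζ^k = (ζ^11 - 1)/(ζ - 1) = (ω^{2·11} - 1)/(ζ - 1) = (1 - 1)/(ζ - 1) = 0


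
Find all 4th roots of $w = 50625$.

|w| = 50625, arg(w) = 0°
Root modulus = 50625^(1/4) = 15
Root arguments: θ_k = (0° + 360°k)/4 for k = 0, 1, ..., 3
Roots: 15, 15i, -15, -15i


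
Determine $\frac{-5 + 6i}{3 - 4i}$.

Multiply numerator and denominator by conjugate (3 + 4i):
= (-5 + 6i)(3 + 4i) / (3^2 + (-4)^2)
= (-39 - 2i) / 25
= -39/25 - (2/25)i


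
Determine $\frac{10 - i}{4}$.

Divisor is real, so divide each part by 4:
= 5/2 - (1/4)i


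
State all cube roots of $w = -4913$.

|w| = 4913, arg(w) = 180°
Root modulus = 4913^(1/3) = 17
Root arguments: θ_k = (180° + 360°k)/3 for k = 0, 1, ..., 2
Roots: 17/2 + (17*sqrt(3)/2)i, -17, 17/2 - (17*sqrt(3)/2)i


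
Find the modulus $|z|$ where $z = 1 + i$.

|z| = sqrt(a^2 + b^2) = sqrt(1^2 + 1^2) = sqrt(2) = sqrt(2)


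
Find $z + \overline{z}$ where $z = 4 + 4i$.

z + conjugate(z) = (a + bi) + (a - bi) = 2a
= 2 * 4 = 8


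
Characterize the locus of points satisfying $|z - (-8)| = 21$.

|z - z0| = r describes a circle centered at z0 with radius r
Here z0 = -8 and r = 21
Locus: Circle centered at (-8, 0) with radius 21


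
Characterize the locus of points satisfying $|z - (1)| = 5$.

|z - z0| = r describes a circle centered at z0 with radius r
Here z0 = 1 and r = 5
Locus: Circle centered at (1, 0) with radius 5


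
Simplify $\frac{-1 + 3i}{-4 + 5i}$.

Multiply numerator and denominator by conjugate (-4 - 5i):
= (-1 + 3i)(-4 - 5i) / ((-4)^2 + 5^2)
= (19 - 7i) / 41
= 19/41 - (7/41)i


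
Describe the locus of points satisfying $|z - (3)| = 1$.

|z - z0| = r describes a circle centered at z0 with radius r
Here z0 = 3 and r = 1
Locus: Circle centered at (3, 0) with radius 1


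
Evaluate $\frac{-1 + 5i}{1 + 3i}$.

Multiply numerator and denominator by conjugate (1 - 3i):
= (-1 + 5i)(1 - 3i) / (1^2 + 3^2)
= (14 + 8i) / 10
Divide through by 2: (7 + 4i) / 5
= 7/5 + (4/5)i


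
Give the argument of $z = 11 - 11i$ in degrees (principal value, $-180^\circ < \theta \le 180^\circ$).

θ = arctan(b/a) = arctan(-11/11) (quadrant-adjusted) = -45°


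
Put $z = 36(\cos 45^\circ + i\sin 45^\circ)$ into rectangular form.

a = r cos θ = 36 * sqrt(2)/2 = 18*sqrt(2)
b = r sin θ = 36 * sqrt(2)/2 = 18*sqrt(2)
z = 18*sqrt(2) + 18*sqrt(2)i


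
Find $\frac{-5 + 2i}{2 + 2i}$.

Multiply numerator and denominator by conjugate (2 - 2i):
= (-5 + 2i)(2 - 2i) / (2^2 + 2^2)
= (-6 + 14i) / 8
Divide through by 2: (-3 + 7i) / 4
= -3/4 + (7/4)i


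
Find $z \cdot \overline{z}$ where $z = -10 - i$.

z * conjugate(z) = |z|^2 = a^2 + b^2
= (-10)^2 + (-1)^2 = 101


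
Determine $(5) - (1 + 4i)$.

(5 - 1) + (0 - 4)i = 4 - 4i


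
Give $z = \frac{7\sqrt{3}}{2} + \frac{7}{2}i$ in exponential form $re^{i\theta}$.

r = |z| = sqrt((7*sqrt(3)/2)^2 + (7/2)^2) = sqrt(147/4 + 49/4) = sqrt(49) = 7
θ = arctan(b/a) = arctan(3.5/6.0622) (quadrant-adjusted) = 30° = π/6
z = 7e^(i*π/6)


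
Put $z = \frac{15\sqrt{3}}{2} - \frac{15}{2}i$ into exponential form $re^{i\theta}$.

r = |z| = sqrt((15*sqrt(3)/2)^2 + (-15/2)^2) = sqrt(675/4 + 225/4) = sqrt(225) = 15
θ = arctan(b/a) = arctan(-7.5/12.9904) (quadrant-adjusted) = -30° = -π/6
z = 15e^(-i*π/6)


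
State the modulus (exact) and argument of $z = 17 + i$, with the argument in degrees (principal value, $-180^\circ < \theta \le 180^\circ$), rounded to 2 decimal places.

|z| = sqrt(17^2 + 1^2) = sqrt(290)
arg(z) = arctan(b/a) = arctan(1/17) (quadrant-adjusted) = 3.37°


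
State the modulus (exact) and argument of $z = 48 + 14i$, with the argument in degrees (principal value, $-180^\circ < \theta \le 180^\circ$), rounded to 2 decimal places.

|z| = sqrt(48^2 + 14^2) = 50
arg(z) = arctan(b/a) = arctan(14/48) (quadrant-adjusted) = 16.26°


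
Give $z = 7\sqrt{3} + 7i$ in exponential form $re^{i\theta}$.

r = |z| = sqrt((7*sqrt(3))^2 + (7)^2) = sqrt(147 + 49) = sqrt(196) = 14
θ = arctan(b/a) = arctan(7/12.1244) (quadrant-adjusted) = 30° = π/6
z = 14e^(i*π/6)


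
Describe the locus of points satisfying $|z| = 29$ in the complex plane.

|z| = 29 means sqrt(x^2 + y^2) = 29
This is a circle of radius 29 centered at the origin


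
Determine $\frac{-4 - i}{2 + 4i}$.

Multiply numerator and denominator by conjugate (2 - 4i):
= (-4 - i)(2 - 4i) / (2^2 + 4^2)
= (-12 + 14i) / 20
Divide through by 2: (-6 + 7i) / 10
= -3/5 + (7/10)i


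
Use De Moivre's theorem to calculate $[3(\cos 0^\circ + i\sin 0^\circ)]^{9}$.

By De Moivre: z^n = r^n(cos(nθ) + i sin(nθ))
= 3^9(cos(9*0°) + i sin(9*0°))
= 19683(cos 0° + i sin 0°)
= 19683


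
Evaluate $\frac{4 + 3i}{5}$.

Divisor is real, so divide each part by 5:
= 4/5 + (3/5)i


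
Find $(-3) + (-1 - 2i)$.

(-3 + (-1)) + (0 + (-2))i = -4 - 2i


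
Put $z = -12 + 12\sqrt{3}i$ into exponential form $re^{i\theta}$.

r = |z| = sqrt((-12)^2 + (12*sqrt(3))^2) = sqrt(144 + 432) = sqrt(576) = 24
θ = arctan(b/a) = arctan(20.7846/-12) (quadrant-adjusted) = 120° = 2π/3
z = 24e^(i*2π/3)


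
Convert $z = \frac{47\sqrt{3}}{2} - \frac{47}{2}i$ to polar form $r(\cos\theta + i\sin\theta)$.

r = |z| = sqrt(a^2 + b^2) = sqrt((47*sqrt(3)/2)^2 + (-47/2)^2) = sqrt(6627/4 + 2209/4) = sqrt(2209) = 47
θ = arctan(b/a) = arctan(-23.5/40.7032) (quadrant-adjusted) = 330°
z = 47(cos 330° + i sin 330°)


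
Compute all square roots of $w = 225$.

|w| = 225, arg(w) = 0°
Root modulus = 225^(1/2) = 15
Root arguments: θ_k = (0° + 360°k)/2 for k = 0, 1, ..., 1
Roots: 15, -15


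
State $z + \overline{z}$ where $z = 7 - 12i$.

z + conjugate(z) = (a + bi) + (a - bi) = 2a
= 2 * 7 = 14


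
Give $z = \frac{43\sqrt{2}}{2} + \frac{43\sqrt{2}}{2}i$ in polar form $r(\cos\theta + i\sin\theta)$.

r = |z| = sqrt(a^2 + b^2) = sqrt((43*sqrt(2)/2)^2 + (43*sqrt(2)/2)^2) = sqrt(1849/2 + 1849/2) = sqrt(1849) = 43
θ = arctan(b/a) = arctan(30.4056/30.4056) (quadrant-adjusted) = 45°
z = 43(cos 45° + i sin 45°)


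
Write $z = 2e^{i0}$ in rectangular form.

a = r cos θ = 2 * 1 = 2
b = r sin θ = 2 * 0 = 0
z = 2


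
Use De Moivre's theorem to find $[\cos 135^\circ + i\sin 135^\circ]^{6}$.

By De Moivre: z^n = r^n(cos(nθ) + i sin(nθ))
= 1^6(cos(6*135°) + i sin(6*135°))
= 1(cos 90° + i sin 90°)
= i


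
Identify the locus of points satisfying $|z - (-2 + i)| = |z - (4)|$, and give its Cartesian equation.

|z - z1| = |z - z2| means z is equidistant from z1 and z2,
i.e. the perpendicular bisector of the segment from (-2, 1) to (4, 0) (midpoint (1, 1/2)).
With z = x + yi, square both sides:
(x - (-2))^2 + (y - 1)^2 = (x - 4)^2 + (y - 0)^2
The x^2 and y^2 terms cancel: 12x + (-2)y = 16 - 5 = 11
Simplify: 12x - 2y = 11
Locus: Perpendicular bisector of the segment from (-2, 1) to (4, 0): the line 12x - 2y = 11


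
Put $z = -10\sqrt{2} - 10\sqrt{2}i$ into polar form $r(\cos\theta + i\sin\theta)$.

r = |z| = sqrt(a^2 + b^2) = sqrt((-10*sqrt(2))^2 + (-10*sqrt(2))^2) = sqrt(200 + 200) = sqrt(400) = 20
θ = arctan(b/a) = arctan(-14.1421/-14.1421) (quadrant-adjusted) = 225°
z = 20(cos 225° + i sin 225°)


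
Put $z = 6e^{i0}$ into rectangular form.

a = r cos θ = 6 * 1 = 6
b = r sin θ = 6 * 0 = 0
z = 6


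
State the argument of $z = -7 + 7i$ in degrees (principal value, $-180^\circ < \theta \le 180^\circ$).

θ = arctan(b/a) = arctan(7/-7) (quadrant-adjusted) = 135°


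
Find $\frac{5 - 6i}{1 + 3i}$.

Multiply numerator and denominator by conjugate (1 - 3i):
= (5 - 6i)(1 - 3i) / (1^2 + 3^2)
= (-13 - 21i) / 10
= -13/10 - (21/10)i


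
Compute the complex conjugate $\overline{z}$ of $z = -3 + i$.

If z = a + bi, then conjugate(z) = a - bi
conjugate(-3 + i) = -3 - i


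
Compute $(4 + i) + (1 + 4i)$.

(4 + 1) + (1 + 4)i = 5 + 5i


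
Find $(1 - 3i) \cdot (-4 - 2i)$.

(a1*a2 - b1*b2) + (a1*b2 + b1*a2)i
= (-4 - 6) + (-2 + 12)i
= -10 + 10i


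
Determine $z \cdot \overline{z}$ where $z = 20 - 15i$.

z * conjugate(z) = |z|^2 = a^2 + b^2
= 20^2 + (-15)^2 = 625


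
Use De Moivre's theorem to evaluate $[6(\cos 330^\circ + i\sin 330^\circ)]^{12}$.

By De Moivre: z^n = r^n(cos(nθ) + i sin(nθ))
= 6^12(cos(12*330°) + i sin(12*330°))
= 2176782336(cos 0° + i sin 0°)
= 2176782336


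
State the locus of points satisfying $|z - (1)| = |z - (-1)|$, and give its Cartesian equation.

|z - z1| = |z - z2| means z is equidistant from z1 and z2,
i.e. the perpendicular bisector of the segment from (1, 0) to (-1, 0) (midpoint (0, 0)).
With z = x + yi, square both sides:
(x - 1)^2 + (y - 0)^2 = (x - (-1))^2 + (y - 0)^2
The x^2 and y^2 terms cancel: -4x + 0y = 1 - 1 = 0
Simplify: x = 0
Locus: Perpendicular bisector of the segment from (1, 0) to (-1, 0): the line x = 0


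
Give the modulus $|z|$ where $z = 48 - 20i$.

|z| = sqrt(a^2 + b^2) = sqrt(48^2 + (-20)^2) = sqrt(2704) = 52


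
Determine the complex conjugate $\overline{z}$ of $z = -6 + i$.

If z = a + bi, then conjugate(z) = a - bi
conjugate(-6 + i) = -6 - i


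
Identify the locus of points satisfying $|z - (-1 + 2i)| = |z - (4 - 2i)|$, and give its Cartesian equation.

|z - z1| = |z - z2| means z is equidistant from z1 and z2,
i.e. the perpendicular bisector of the segment from (-1, 2) to (4, -2) (midpoint (3/2, 0)).
With z = x + yi, square both sides:
(x - (-1))^2 + (y - 2)^2 = (x - 4)^2 + (y - (-2))^2
The x^2 and y^2 terms cancel: 10x + (-8)y = 20 - 5 = 15
Simplify: 10x - 8y = 15
Locus: Perpendicular bisector of the segment from (-1, 2) to (4, -2): the line 10x - 8y = 15


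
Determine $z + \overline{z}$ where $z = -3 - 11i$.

z + conjugate(z) = (a + bi) + (a - bi) = 2a
= 2 * (-3) = -6


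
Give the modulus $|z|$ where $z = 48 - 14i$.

|z| = sqrt(a^2 + b^2) = sqrt(48^2 + (-14)^2) = sqrt(2500) = 50


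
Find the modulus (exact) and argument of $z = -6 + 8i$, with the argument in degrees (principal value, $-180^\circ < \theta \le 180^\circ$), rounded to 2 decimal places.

|z| = sqrt((-6)^2 + 8^2) = 10
arg(z) = arctan(b/a) = arctan(8/-6) (quadrant-adjusted) = 126.87°


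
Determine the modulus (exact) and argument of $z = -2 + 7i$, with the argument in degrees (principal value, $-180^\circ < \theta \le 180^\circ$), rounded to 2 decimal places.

|z| = sqrt((-2)^2 + 7^2) = sqrt(53)
arg(z) = arctan(b/a) = arctan(7/-2) (quadrant-adjusted) = 105.95°


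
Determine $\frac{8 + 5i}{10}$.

Divisor is real, so divide each part by 10:
= 4/5 + (1/2)i


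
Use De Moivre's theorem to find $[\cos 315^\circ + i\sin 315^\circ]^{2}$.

By De Moivre: z^n = r^n(cos(nθ) + i sin(nθ))
= 1^2(cos(2*315°) + i sin(2*315°))
= 1(cos 270° + i sin 270°)
= -i


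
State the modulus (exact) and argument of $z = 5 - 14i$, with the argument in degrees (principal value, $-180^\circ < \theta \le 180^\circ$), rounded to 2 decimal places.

|z| = sqrt(5^2 + (-14)^2) = sqrt(221)
arg(z) = arctan(b/a) = arctan(-14/5) (quadrant-adjusted) = -70.35°


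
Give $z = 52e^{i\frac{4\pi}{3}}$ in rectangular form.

a = r cos θ = 52 * -1/2 = -26
b = r sin θ = 52 * -sqrt(3)/2 = -26*sqrt(3)
z = -26 - 26*sqrt(3)i


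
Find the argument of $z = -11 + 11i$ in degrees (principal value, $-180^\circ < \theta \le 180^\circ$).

θ = arctan(b/a) = arctan(11/-11) (quadrant-adjusted) = 135°


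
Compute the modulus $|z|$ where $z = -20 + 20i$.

|z| = sqrt(a^2 + b^2) = sqrt((-20)^2 + 20^2) = sqrt(800) = sqrt(800)


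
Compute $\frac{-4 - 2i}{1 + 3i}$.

Multiply numerator and denominator by conjugate (1 - 3i):
= (-4 - 2i)(1 - 3i) / (1^2 + 3^2)
= (-10 + 10i) / 10
= -1 + i


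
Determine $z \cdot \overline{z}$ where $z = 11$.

z * conjugate(z) = |z|^2 = a^2 + b^2
= 11^2 + 0^2 = 121


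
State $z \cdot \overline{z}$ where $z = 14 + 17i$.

z * conjugate(z) = |z|^2 = a^2 + b^2
= 14^2 + 17^2 = 485


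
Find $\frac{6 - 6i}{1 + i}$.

Multiply numerator and denominator by conjugate (1 - i):
= (6 - 6i)(1 - i) / (1^2 + 1^2)
= (-12i) / 2
= -6i


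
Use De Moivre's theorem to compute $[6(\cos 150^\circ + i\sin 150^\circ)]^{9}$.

By De Moivre: z^n = r^n(cos(nθ) + i sin(nθ))
= 6^9(cos(9*150°) + i sin(9*150°))
= 10077696(cos 270° + i sin 270°)
= -10077696i


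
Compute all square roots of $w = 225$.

|w| = 225, arg(w) = 0°
Root modulus = 225^(1/2) = 15
Root arguments: θ_k = (0° + 360°k)/2 for k = 0, 1, ..., 1
Roots: 15, -15


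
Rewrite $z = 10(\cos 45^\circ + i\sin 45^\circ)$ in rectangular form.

a = r cos θ = 10 * sqrt(2)/2 = 5*sqrt(2)
b = r sin θ = 10 * sqrt(2)/2 = 5*sqrt(2)
z = 5*sqrt(2) + 5*sqrt(2)i


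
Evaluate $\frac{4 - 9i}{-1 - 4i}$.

Multiply numerator and denominator by conjugate (-1 + 4i):
= (4 - 9i)(-1 + 4i) / ((-1)^2 + (-4)^2)
= (32 + 25i) / 17
= 32/17 + (25/17)i


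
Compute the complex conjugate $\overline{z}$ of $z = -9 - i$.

If z = a + bi, then conjugate(z) = a - bi
conjugate(-9 - i) = -9 + i


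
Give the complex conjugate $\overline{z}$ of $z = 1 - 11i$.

If z = a + bi, then conjugate(z) = a - bi
conjugate(1 - 11i) = 1 + 11i


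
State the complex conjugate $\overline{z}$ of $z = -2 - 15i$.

If z = a + bi, then conjugate(z) = a - bi
conjugate(-2 - 15i) = -2 + 15i


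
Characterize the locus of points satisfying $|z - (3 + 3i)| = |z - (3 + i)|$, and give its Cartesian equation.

|z - z1| = |z - z2| means z is equidistant from z1 and z2,
i.e. the perpendicular bisector of the segment from (3, 3) to (3, 1) (midpoint (3, 2)).
With z = x + yi, square both sides:
(x - 3)^2 + (y - 3)^2 = (x - 3)^2 + (y - 1)^2
The x^2 and y^2 terms cancel: 0x + (-4)y = 10 - 18 = -8
Simplify: y = 2
Locus: Perpendicular bisector of the segment from (3, 3) to (3, 1): the line y = 2


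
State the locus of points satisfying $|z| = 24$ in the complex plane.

|z| = 24 means sqrt(x^2 + y^2) = 24
This is a circle of radius 24 centered at the origin


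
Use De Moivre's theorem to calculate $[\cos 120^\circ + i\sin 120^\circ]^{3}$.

By De Moivre: z^n = r^n(cos(nθ) + i sin(nθ))
= 1^3(cos(3*120°) + i sin(3*120°))
= 1(cos 0° + i sin 0°)
= 1


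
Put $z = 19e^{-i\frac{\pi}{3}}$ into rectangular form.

a = r cos θ = 19 * 1/2 = 19/2
b = r sin θ = 19 * -sqrt(3)/2 = -19*sqrt(3)/2
z = 19/2 - (19*sqrt(3)/2)i


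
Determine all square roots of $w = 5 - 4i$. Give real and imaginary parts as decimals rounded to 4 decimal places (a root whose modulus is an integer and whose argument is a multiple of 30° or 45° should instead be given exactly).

|w| = sqrt(41) ≈ 6.403124, arg(w) ≈ 321.340192°
Root modulus = sqrt(41)^(1/2) ≈ 2.530440
Root arguments: θ_k = (arg(w) + 360°k)/2 for k = 0, 1, ..., 1
Compute each root as (root modulus)(cos θ_k + i sin θ_k) using full-precision intermediates, then round to 4 decimal places.
Roots: -2.3878 + 0.8376i, 2.3878 - 0.8376i


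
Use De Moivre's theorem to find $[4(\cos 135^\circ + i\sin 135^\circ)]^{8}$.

By De Moivre: z^n = r^n(cos(nθ) + i sin(nθ))
= 4^8(cos(8*135°) + i sin(8*135°))
= 65536(cos 0° + i sin 0°)
= 65536


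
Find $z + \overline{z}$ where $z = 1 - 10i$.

z + conjugate(z) = (a + bi) + (a - bi) = 2a
= 2 * 1 = 2


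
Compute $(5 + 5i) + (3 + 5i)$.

(5 + 3) + (5 + 5)i = 8 + 10i


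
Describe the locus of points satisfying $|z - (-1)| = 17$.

|z - z0| = r describes a circle centered at z0 with radius r
Here z0 = -1 and r = 17
Locus: Circle centered at (-1, 0) with radius 17


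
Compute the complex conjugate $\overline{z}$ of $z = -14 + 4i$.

If z = a + bi, then conjugate(z) = a - bi
conjugate(-14 + 4i) = -14 - 4i


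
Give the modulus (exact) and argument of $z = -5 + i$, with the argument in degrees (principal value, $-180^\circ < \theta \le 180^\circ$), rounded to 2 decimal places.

|z| = sqrt((-5)^2 + 1^2) = sqrt(26)
arg(z) = arctan(b/a) = arctan(1/-5) (quadrant-adjusted) = 168.69°


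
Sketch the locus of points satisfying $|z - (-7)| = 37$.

|z - z0| = r describes a circle centered at z0 with radius r
Here z0 = -7 and r = 37
Locus: Circle centered at (-7, 0) with radius 37


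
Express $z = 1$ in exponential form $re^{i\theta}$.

r = |z| = sqrt((1)^2 + (0)^2) = sqrt(1 + 0) = sqrt(1) = 1
b = 0 and a > 0, so z lies on the positive real axis: θ = 0
z = 1e^(i*0) = 1


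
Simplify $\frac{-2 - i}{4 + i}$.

Multiply numerator and denominator by conjugate (4 - i):
= (-2 - i)(4 - i) / (4^2 + 1^2)
= (-9 - 2i) / 17
= -9/17 - (2/17)i


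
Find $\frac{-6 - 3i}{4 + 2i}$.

Multiply numerator and denominator by conjugate (4 - 2i):
= (-6 - 3i)(4 - 2i) / (4^2 + 2^2)
= (-30) / 20
Divide through by 10: (-3) / 2
= -3/2


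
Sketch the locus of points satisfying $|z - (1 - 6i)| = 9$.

|z - z0| = r describes a circle centered at z0 with radius r
Here z0 = 1 - 6i and r = 9
Locus: Circle centered at (1, -6) with radius 9


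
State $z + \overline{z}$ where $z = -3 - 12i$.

z + conjugate(z) = (a + bi) + (a - bi) = 2a
= 2 * (-3) = -6


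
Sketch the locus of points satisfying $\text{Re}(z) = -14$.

Re(z) = x where z = x + yi; the equation x = -14 is satisfied by all points with that x-coordinate
Locus: Vertical line x = -14


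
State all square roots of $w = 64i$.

|w| = 64, arg(w) = 90°
Root modulus = 64^(1/2) = 8
Root arguments: θ_k = (90° + 360°k)/2 for k = 0, 1, ..., 1
Roots: 4*sqrt(2) + 4*sqrt(2)i, -4*sqrt(2) - 4*sqrt(2)i


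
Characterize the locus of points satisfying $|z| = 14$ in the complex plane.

|z| = 14 means sqrt(x^2 + y^2) = 14
This is a circle of radius 14 centered at the origin


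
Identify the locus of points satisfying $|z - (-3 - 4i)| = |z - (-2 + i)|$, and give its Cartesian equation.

|z - z1| = |z - z2| means z is equidistant from z1 and z2,
i.e. the perpendicular bisector of the segment from (-3, -4) to (-2, 1) (midpoint (-5/2, -3/2)).
With z = x + yi, square both sides:
(x - (-3))^2 + (y - (-4))^2 = (x - (-2))^2 + (y - 1)^2
The x^2 and y^2 terms cancel: 2x + 10y = 5 - 25 = -20
Simplify: x + 5y = -10
Locus: Perpendicular bisector of the segment from (-3, -4) to (-2, 1): the line x + 5y = -10


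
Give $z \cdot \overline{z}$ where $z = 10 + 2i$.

z * conjugate(z) = |z|^2 = a^2 + b^2
= 10^2 + 2^2 = 104


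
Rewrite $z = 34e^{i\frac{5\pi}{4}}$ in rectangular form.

a = r cos θ = 34 * -sqrt(2)/2 = -17*sqrt(2)
b = r sin θ = 34 * -sqrt(2)/2 = -17*sqrt(2)
z = -17*sqrt(2) - 17*sqrt(2)i


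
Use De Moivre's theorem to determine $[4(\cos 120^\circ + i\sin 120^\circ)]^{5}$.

By De Moivre: z^n = r^n(cos(nθ) + i sin(nθ))
= 4^5(cos(5*120°) + i sin(5*120°))
= 1024(cos 240° + i sin 240°)
= -512 - 512*sqrt(3)i


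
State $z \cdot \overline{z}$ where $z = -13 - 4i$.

z * conjugate(z) = |z|^2 = a^2 + b^2
= (-13)^2 + (-4)^2 = 185


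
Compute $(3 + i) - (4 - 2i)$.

(3 - 4) + (1 - (-2))i = -1 + 3i


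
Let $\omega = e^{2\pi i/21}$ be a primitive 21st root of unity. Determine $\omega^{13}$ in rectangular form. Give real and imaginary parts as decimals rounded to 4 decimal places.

ω^13 = e^(2πi·13/21) = e^(i·26π/21)
= cos(26π/21) + i sin(26π/21)
= -0.7331 - 0.6802i


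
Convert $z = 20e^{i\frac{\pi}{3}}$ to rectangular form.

a = r cos θ = 20 * 1/2 = 10
b = r sin θ = 20 * sqrt(3)/2 = 10*sqrt(3)
z = 10 + 10*sqrt(3)i


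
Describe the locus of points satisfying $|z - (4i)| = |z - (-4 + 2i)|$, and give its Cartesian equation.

|z - z1| = |z - z2| means z is equidistant from z1 and z2,
i.e. the perpendicular bisector of the segment from (0, 4) to (-4, 2) (midpoint (-2, 3)).
With z = x + yi, square both sides:
(x - 0)^2 + (y - 4)^2 = (x - (-4))^2 + (y - 2)^2
The x^2 and y^2 terms cancel: -8x + (-4)y = 20 - 16 = 4
Simplify: 2x + y = -1
Locus: Perpendicular bisector of the segment from (0, 4) to (-4, 2): the line 2x + y = -1


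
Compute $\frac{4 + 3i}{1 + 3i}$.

Multiply numerator and denominator by conjugate (1 - 3i):
= (4 + 3i)(1 - 3i) / (1^2 + 3^2)
= (13 - 9i) / 10
= 13/10 - (9/10)i


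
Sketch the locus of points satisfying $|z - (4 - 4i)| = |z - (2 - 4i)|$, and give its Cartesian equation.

|z - z1| = |z - z2| means z is equidistant from z1 and z2,
i.e. the perpendicular bisector of the segment from (4, -4) to (2, -4) (midpoint (3, -4)).
With z = x + yi, square both sides:
(x - 4)^2 + (y - (-4))^2 = (x - 2)^2 + (y - (-4))^2
The x^2 and y^2 terms cancel: -4x + 0y = 20 - 32 = -12
Simplify: x = 3
Locus: Perpendicular bisector of the segment from (4, -4) to (2, -4): the line x = 3


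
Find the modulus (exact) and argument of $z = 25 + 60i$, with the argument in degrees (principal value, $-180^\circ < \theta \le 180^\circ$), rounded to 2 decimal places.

|z| = sqrt(25^2 + 60^2) = 65
arg(z) = arctan(b/a) = arctan(60/25) (quadrant-adjusted) = 67.38°


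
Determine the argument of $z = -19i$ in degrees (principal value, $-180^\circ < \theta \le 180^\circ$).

a = 0 and b < 0, so z lies on the negative imaginary axis: θ = -90°


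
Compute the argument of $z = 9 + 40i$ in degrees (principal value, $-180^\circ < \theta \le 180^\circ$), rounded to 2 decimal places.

θ = arctan(b/a) = arctan(40/9) (quadrant-adjusted) = 77.32°


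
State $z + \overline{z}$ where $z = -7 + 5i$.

z + conjugate(z) = (a + bi) + (a - bi) = 2a
= 2 * (-7) = -14


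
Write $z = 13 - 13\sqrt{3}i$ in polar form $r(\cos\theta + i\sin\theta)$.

r = |z| = sqrt(a^2 + b^2) = sqrt((13)^2 + (-13*sqrt(3))^2) = sqrt(169 + 507) = sqrt(676) = 26
θ = arctan(b/a) = arctan(-22.5167/13) (quadrant-adjusted) = 300°
z = 26(cos 300° + i sin 300°)


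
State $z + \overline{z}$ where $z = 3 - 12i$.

z + conjugate(z) = (a + bi) + (a - bi) = 2a
= 2 * 3 = 6


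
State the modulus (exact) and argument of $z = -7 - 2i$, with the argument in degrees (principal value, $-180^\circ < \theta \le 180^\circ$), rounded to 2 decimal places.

|z| = sqrt((-7)^2 + (-2)^2) = sqrt(53)
arg(z) = arctan(b/a) = arctan(-2/-7) (quadrant-adjusted) = -164.05°


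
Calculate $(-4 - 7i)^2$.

(a + bi)^2 = a^2 - b^2 + 2abi
= (-4)^2 - (-7)^2 + 2*(-4)*(-7)i
= -33 + 56i


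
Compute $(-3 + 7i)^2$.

(a + bi)^2 = a^2 - b^2 + 2abi
= (-3)^2 - 7^2 + 2*(-3)*7i
= -40 - 42i


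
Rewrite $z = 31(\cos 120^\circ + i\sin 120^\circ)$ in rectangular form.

a = r cos θ = 31 * -1/2 = -31/2
b = r sin θ = 31 * sqrt(3)/2 = 31*sqrt(3)/2
z = -31/2 + (31*sqrt(3)/2)i


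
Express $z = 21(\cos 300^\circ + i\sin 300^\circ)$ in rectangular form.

a = r cos θ = 21 * 1/2 = 21/2
b = r sin θ = 21 * -sqrt(3)/2 = -21*sqrt(3)/2
z = 21/2 - (21*sqrt(3)/2)i


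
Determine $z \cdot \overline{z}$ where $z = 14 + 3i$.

z * conjugate(z) = |z|^2 = a^2 + b^2
= 14^2 + 3^2 = 205


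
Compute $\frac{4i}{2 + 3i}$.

Multiply numerator and denominator by conjugate (2 - 3i):
= (4i)(2 - 3i) / (2^2 + 3^2)
= (12 + 8i) / 13
= 12/13 + (8/13)i


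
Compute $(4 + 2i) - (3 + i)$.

(4 - 3) + (2 - 1)i = 1 + i


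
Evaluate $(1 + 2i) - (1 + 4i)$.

(1 - 1) + (2 - 4)i = -2i


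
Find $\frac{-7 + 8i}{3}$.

Divisor is real, so divide each part by 3:
= -7/3 + (8/3)i


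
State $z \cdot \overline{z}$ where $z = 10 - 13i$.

z * conjugate(z) = |z|^2 = a^2 + b^2
= 10^2 + (-13)^2 = 269


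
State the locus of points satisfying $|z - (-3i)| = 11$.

|z - z0| = r describes a circle centered at z0 with radius r
Here z0 = -3i and r = 11
Locus: Circle centered at (0, -3) with radius 11


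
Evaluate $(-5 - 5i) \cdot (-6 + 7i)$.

(a1*a2 - b1*b2) + (a1*b2 + b1*a2)i
= (30 - (-35)) + (-35 + 30)i
= 65 - 5i


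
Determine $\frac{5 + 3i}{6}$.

Divisor is real, so divide each part by 6:
= 5/6 + (1/2)i


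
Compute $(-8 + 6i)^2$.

(a + bi)^2 = a^2 - b^2 + 2abi
= (-8)^2 - 6^2 + 2*(-8)*6i
= 28 - 96i


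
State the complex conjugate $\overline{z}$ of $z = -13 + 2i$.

If z = a + bi, then conjugate(z) = a - bi
conjugate(-13 + 2i) = -13 - 2i


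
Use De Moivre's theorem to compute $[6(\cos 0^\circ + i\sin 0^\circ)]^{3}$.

By De Moivre: z^n = r^n(cos(nθ) + i sin(nθ))
= 6^3(cos(3*0°) + i sin(3*0°))
= 216(cos 0° + i sin 0°)
= 216


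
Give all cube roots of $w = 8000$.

|w| = 8000, arg(w) = 0°
Root modulus = 8000^(1/3) = 20
Root arguments: θ_k = (0° + 360°k)/3 for k = 0, 1, ..., 2
Roots: 20, -10 + 10*sqrt(3)i, -10 - 10*sqrt(3)i


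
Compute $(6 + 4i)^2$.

(a + bi)^2 = a^2 - b^2 + 2abi
= 6^2 - 4^2 + 2*6*4i
= 20 + 48i


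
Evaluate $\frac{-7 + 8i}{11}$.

Divisor is real, so divide each part by 11:
= -7/11 + (8/11)i


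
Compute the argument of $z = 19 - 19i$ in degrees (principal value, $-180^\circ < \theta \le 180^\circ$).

θ = arctan(b/a) = arctan(-19/19) (quadrant-adjusted) = -45°
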